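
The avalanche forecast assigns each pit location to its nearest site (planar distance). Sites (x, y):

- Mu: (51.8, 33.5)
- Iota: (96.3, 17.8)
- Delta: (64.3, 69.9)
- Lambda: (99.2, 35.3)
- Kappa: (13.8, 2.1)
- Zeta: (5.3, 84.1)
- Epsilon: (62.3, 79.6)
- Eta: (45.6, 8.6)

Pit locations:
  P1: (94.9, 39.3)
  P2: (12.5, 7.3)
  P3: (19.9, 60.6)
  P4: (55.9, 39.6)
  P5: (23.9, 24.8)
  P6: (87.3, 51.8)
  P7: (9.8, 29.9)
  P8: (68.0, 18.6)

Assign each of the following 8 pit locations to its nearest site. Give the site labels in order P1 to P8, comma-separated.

P1 → Lambda (d²=34.49)
P2 → Kappa (d²=28.73)
P3 → Zeta (d²=765.41)
P4 → Mu (d²=54.02)
P5 → Kappa (d²=617.30)
P6 → Lambda (d²=413.86)
P7 → Kappa (d²=788.84)
P8 → Mu (d²=484.45)

Lambda, Kappa, Zeta, Mu, Kappa, Lambda, Kappa, Mu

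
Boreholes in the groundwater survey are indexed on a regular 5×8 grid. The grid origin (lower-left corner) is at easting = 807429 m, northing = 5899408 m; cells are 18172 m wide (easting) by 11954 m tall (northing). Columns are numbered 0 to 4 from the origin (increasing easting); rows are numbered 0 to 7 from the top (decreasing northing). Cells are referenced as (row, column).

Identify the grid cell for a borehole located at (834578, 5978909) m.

(1, 1)

Column index: ⌊(834578 − 807429) / 18172⌋ = ⌊1.494⌋ = 1
Row offset from origin: ⌊(5978909 − 5899408) / 11954⌋ = ⌊6.651⌋ = 6 → row 1 (counted from top)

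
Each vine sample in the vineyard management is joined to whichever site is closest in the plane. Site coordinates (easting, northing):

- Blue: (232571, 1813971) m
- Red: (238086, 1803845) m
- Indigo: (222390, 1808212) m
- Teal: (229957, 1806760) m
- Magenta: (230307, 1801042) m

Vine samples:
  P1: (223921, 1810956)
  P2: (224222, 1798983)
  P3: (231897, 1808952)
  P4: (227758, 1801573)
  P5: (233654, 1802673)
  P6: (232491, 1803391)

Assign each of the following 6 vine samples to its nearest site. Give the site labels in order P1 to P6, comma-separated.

P1 → Indigo (d²=9873497.00)
P2 → Magenta (d²=41266706.00)
P3 → Teal (d²=8568464.00)
P4 → Magenta (d²=6779362.00)
P5 → Magenta (d²=13862570.00)
P6 → Magenta (d²=10287657.00)

Indigo, Magenta, Teal, Magenta, Magenta, Magenta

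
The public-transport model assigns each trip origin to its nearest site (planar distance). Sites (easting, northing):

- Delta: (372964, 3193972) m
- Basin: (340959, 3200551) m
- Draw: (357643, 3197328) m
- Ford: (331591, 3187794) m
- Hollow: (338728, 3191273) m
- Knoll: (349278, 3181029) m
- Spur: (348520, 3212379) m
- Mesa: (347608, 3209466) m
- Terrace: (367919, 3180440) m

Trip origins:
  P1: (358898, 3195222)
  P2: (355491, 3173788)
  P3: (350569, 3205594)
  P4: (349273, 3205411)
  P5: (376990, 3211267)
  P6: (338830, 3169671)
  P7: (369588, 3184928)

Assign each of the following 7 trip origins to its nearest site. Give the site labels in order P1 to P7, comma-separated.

Draw, Knoll, Mesa, Mesa, Delta, Knoll, Terrace

P1 → Draw (d²=6010261.00)
P2 → Knoll (d²=91033450.00)
P3 → Mesa (d²=23759905.00)
P4 → Mesa (d²=19215250.00)
P5 → Delta (d²=315325701.00)
P6 → Knoll (d²=238164868.00)
P7 → Terrace (d²=22927705.00)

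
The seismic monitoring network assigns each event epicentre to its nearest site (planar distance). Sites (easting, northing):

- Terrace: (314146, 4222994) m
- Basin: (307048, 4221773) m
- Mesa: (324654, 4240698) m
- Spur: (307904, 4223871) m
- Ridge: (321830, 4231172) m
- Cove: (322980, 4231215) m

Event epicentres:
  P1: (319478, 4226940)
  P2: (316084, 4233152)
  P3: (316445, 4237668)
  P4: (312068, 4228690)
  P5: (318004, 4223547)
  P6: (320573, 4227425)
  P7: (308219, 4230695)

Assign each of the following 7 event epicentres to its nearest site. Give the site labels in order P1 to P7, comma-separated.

Ridge, Ridge, Ridge, Terrace, Terrace, Ridge, Spur

P1 → Ridge (d²=23441728.00)
P2 → Ridge (d²=36936916.00)
P3 → Ridge (d²=71196241.00)
P4 → Terrace (d²=36762500.00)
P5 → Terrace (d²=15189973.00)
P6 → Ridge (d²=15620058.00)
P7 → Spur (d²=46666201.00)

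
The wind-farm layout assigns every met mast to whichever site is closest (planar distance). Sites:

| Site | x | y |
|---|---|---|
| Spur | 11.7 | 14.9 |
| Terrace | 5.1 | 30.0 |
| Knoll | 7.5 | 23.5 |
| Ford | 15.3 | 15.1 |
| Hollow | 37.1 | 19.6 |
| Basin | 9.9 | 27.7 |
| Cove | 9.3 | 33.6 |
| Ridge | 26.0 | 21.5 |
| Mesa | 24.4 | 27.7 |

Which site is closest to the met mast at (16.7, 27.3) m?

Basin

Squared distances to each site:
Spur: 178.760; Terrace: 141.850; Knoll: 99.080; Ford: 150.800; Hollow: 475.450; Basin: 46.400; Cove: 94.450; Ridge: 120.130; Mesa: 59.450.
Minimum at Basin.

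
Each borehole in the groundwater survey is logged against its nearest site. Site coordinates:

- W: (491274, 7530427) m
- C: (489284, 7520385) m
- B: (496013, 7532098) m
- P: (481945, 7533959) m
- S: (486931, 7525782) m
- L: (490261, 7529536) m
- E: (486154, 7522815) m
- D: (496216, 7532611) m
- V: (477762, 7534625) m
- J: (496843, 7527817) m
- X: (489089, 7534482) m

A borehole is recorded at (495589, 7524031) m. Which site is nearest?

Squared distances to each site:
W: 59528041.000; C: 53046341.000; B: 65256265.000; P: 284723920.000; S: 78026965.000; L: 58692609.000; E: 90497881.000; D: 74009529.000; V: 430034765.000; J: 15906312.000; X: 151473401.000.
Minimum at J.

J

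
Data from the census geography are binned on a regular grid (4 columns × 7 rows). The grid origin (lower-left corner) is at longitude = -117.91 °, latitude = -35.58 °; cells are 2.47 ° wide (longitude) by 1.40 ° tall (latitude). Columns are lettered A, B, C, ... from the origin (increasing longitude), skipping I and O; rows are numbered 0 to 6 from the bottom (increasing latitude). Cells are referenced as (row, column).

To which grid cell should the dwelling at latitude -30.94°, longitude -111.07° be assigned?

Column index: ⌊(-111.07 − -117.91) / 2.47⌋ = ⌊2.769⌋ = 2 → column C
Row offset from origin: ⌊(-30.94 − -35.58) / 1.40⌋ = ⌊3.314⌋ = 3 → row 3

(3, C)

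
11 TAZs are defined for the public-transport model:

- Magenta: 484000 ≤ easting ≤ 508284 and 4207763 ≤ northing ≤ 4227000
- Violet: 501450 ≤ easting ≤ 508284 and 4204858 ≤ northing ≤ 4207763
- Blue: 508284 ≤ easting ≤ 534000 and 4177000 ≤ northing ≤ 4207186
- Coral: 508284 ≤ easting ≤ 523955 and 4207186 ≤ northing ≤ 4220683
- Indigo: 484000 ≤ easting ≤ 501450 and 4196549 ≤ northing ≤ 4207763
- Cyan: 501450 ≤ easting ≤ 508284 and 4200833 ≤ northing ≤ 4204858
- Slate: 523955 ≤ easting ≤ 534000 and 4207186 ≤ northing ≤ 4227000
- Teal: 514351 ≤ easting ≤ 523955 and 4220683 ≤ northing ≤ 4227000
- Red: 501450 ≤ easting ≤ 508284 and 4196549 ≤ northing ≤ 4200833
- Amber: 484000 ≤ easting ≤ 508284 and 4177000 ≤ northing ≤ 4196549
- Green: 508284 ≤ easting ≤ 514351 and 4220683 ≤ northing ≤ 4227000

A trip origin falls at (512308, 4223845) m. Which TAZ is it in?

The point has easting = 512308 and northing = 4223845.
Only Green satisfies 508284 ≤ easting ≤ 514351 and 4220683 ≤ northing ≤ 4227000.

Green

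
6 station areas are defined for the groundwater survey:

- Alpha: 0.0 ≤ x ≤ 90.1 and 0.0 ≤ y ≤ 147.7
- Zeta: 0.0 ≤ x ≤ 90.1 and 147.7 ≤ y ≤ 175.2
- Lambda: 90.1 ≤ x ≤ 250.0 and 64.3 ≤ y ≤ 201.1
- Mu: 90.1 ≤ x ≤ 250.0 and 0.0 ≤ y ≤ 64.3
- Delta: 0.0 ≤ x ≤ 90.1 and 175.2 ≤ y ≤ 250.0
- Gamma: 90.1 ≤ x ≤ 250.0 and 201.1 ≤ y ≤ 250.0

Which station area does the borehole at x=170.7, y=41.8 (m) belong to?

The point has x = 170.7 and y = 41.8.
Only Mu satisfies 90.1 ≤ x ≤ 250.0 and 0.0 ≤ y ≤ 64.3.

Mu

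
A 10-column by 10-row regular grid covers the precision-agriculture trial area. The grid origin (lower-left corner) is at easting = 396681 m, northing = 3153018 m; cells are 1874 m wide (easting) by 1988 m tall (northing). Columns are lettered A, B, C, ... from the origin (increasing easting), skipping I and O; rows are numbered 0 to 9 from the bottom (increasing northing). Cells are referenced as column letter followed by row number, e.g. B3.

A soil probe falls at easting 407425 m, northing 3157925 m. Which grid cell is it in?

F2

Column index: ⌊(407425 − 396681) / 1874⌋ = ⌊5.733⌋ = 5 → column F
Row offset from origin: ⌊(3157925 − 3153018) / 1988⌋ = ⌊2.468⌋ = 2 → row 2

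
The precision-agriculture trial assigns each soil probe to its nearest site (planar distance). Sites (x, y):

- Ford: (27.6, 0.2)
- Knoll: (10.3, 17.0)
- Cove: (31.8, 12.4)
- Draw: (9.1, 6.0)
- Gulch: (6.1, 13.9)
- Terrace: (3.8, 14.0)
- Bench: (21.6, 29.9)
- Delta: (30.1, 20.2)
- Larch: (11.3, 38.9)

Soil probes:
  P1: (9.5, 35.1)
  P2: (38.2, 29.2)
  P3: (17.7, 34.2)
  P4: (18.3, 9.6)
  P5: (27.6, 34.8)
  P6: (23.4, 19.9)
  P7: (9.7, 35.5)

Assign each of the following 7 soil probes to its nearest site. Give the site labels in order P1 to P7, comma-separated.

Larch, Delta, Bench, Draw, Bench, Delta, Larch

P1 → Larch (d²=17.68)
P2 → Delta (d²=146.61)
P3 → Bench (d²=33.70)
P4 → Draw (d²=97.60)
P5 → Bench (d²=60.01)
P6 → Delta (d²=44.98)
P7 → Larch (d²=14.12)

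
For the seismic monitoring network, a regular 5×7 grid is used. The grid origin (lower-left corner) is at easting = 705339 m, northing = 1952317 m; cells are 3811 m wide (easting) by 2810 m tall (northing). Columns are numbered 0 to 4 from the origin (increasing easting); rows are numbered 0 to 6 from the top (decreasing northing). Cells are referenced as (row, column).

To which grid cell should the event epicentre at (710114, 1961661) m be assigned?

Column index: ⌊(710114 − 705339) / 3811⌋ = ⌊1.253⌋ = 1
Row offset from origin: ⌊(1961661 − 1952317) / 2810⌋ = ⌊3.325⌋ = 3 → row 3 (counted from top)

(3, 1)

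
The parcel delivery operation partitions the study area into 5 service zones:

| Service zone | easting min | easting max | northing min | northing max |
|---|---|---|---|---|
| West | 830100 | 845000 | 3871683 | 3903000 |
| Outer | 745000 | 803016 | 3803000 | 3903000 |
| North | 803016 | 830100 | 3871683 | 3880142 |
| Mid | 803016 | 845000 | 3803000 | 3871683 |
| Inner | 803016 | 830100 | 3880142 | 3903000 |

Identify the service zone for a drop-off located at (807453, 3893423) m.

Inner

The point has easting = 807453 and northing = 3893423.
Only Inner satisfies 803016 ≤ easting ≤ 830100 and 3880142 ≤ northing ≤ 3903000.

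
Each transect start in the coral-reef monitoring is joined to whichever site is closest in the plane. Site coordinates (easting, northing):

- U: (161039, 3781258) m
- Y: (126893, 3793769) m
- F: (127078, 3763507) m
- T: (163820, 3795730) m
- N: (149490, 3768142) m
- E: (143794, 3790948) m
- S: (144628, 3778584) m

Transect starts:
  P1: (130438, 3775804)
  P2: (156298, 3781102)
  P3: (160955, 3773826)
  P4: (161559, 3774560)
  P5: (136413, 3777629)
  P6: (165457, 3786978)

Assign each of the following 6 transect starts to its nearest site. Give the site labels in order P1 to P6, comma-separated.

F, U, U, U, S, U

P1 → F (d²=162505809.00)
P2 → U (d²=22501417.00)
P3 → U (d²=55241680.00)
P4 → U (d²=45133604.00)
P5 → S (d²=68398250.00)
P6 → U (d²=52237124.00)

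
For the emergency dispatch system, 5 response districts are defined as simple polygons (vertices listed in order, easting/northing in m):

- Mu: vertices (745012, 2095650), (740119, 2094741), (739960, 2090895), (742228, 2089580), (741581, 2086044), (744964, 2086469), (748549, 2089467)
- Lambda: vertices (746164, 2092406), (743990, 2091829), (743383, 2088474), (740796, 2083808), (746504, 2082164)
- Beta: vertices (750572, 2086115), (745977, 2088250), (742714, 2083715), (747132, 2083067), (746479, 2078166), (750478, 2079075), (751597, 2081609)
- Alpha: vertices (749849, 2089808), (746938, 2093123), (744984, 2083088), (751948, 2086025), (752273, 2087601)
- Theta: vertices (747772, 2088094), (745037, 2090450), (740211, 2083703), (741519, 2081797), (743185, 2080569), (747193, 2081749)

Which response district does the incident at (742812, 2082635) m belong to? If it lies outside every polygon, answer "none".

Theta

Cast a ray rightward from (742812, 2082635). For each polygon, the edges (by vertex number in listed order) whose endpoints lie on opposite sides of northing = 2082635, where each meets that height, and whether that is right or left of the point:
Mu: no edge straddles that height → 0 crossings.
Lambda: 4–5 at easting≈744868.7 (right), 5–1 at easting≈746488.4 (right) → 2 crossings.
Beta: 4–5 at easting≈747074.4 (right), 7–1 at easting≈751363.6 (right) → 2 crossings.
Alpha: no edge straddles that height → 0 crossings.
Theta: 3–4 at easting≈740943.9 (left), 6–1 at easting≈747273.9 (right) → 1 crossing.
Only Theta has an odd count, so the point is inside Theta.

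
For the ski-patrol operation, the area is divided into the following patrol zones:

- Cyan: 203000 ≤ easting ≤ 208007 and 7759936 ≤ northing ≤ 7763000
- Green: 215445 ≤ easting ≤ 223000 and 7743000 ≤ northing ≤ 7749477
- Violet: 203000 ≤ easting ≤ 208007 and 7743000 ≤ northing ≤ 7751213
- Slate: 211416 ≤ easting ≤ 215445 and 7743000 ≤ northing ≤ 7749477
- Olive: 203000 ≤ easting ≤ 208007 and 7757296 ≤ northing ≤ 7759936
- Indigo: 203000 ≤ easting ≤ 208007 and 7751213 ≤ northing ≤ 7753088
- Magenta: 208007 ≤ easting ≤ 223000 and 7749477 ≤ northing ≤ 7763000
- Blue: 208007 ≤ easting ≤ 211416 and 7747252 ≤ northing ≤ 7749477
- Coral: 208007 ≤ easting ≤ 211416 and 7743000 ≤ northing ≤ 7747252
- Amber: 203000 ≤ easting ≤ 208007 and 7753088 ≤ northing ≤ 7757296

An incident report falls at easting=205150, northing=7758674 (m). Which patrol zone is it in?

The point has easting = 205150 and northing = 7758674.
Only Olive satisfies 203000 ≤ easting ≤ 208007 and 7757296 ≤ northing ≤ 7759936.

Olive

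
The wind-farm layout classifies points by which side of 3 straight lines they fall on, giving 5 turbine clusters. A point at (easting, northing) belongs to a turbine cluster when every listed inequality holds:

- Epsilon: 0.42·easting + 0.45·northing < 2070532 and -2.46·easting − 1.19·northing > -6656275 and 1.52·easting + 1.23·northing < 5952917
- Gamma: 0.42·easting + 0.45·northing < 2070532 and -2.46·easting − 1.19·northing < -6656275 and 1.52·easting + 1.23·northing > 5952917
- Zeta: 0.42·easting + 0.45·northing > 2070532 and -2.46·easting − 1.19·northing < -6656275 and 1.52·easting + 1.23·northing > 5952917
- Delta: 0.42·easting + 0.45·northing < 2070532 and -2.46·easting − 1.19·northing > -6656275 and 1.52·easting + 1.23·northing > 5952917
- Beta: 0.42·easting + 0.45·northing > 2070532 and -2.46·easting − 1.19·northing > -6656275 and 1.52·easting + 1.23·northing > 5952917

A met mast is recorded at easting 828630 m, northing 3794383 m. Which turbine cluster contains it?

0.42·828630 + 0.45·3794383 = 2055496.950, which is < 2070532
-2.46·828630 − 1.19·3794383 = -6553745.570, which is > -6656275
1.52·828630 + 1.23·3794383 = 5926608.690, which is < 5952917
This sign pattern matches Epsilon.

Epsilon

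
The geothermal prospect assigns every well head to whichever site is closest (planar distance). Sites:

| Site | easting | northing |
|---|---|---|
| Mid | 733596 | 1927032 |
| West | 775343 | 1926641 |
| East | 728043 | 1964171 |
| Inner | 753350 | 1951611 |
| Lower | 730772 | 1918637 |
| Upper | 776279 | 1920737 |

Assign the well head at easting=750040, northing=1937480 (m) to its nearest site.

Squared distances to each site:
Mid: 379565840.000; West: 757725730.000; East: 1196277490.000; Inner: 210641261.000; Lower: 726314473.000; Upper: 968813170.000.
Minimum at Inner.

Inner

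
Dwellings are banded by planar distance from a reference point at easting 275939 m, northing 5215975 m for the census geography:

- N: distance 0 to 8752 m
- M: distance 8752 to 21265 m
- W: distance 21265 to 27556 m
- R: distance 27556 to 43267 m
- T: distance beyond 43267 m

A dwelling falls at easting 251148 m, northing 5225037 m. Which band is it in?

W

Distance = √((251148−275939)² + (5225037−5215975)²) = √(614593681.000 + 82119844.000) = 26395.332 m.
21265 ≤ 26395.332 < 27556 → W.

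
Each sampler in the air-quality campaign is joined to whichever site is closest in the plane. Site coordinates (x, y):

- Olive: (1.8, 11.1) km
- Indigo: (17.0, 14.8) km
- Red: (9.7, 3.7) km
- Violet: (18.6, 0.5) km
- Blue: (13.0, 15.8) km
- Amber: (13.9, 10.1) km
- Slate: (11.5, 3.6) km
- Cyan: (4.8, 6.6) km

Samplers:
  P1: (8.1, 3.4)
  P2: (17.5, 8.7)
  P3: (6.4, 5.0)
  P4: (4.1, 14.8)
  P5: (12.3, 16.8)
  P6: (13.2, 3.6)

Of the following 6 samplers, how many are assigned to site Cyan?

P1 → Red
P2 → Amber
P3 → Cyan
P4 → Olive
P5 → Blue
P6 → Slate
1 of the 6 goes to Cyan.

1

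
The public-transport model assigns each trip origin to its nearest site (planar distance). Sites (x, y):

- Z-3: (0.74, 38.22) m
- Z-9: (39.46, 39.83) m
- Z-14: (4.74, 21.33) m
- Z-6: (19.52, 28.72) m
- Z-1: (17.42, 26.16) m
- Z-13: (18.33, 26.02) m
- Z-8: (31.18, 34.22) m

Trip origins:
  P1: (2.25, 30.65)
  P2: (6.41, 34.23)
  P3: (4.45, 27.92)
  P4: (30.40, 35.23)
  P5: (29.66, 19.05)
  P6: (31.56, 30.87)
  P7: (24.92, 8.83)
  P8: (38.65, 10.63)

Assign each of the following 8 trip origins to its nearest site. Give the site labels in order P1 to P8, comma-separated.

Z-3, Z-3, Z-14, Z-8, Z-13, Z-8, Z-13, Z-8

P1 → Z-3 (d²=59.59)
P2 → Z-3 (d²=48.07)
P3 → Z-14 (d²=43.51)
P4 → Z-8 (d²=1.63)
P5 → Z-13 (d²=176.95)
P6 → Z-8 (d²=11.37)
P7 → Z-13 (d²=338.92)
P8 → Z-8 (d²=612.29)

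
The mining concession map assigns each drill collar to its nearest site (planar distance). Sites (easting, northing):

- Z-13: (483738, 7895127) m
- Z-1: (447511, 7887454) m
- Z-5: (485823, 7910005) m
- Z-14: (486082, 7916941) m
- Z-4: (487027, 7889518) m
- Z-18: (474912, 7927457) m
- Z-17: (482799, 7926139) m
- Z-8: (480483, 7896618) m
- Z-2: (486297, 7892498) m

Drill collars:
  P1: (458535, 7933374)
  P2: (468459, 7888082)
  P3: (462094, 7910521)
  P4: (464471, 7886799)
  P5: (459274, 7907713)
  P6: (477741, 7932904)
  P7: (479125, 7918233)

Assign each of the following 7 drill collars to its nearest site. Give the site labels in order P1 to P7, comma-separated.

P1 → Z-18 (d²=303217018.00)
P2 → Z-8 (d²=217439872.00)
P3 → Z-18 (d²=451129220.00)
P4 → Z-1 (d²=288070625.00)
P5 → Z-1 (d²=548795250.00)
P6 → Z-18 (d²=37673050.00)
P7 → Z-14 (d²=50069113.00)

Z-18, Z-8, Z-18, Z-1, Z-1, Z-18, Z-14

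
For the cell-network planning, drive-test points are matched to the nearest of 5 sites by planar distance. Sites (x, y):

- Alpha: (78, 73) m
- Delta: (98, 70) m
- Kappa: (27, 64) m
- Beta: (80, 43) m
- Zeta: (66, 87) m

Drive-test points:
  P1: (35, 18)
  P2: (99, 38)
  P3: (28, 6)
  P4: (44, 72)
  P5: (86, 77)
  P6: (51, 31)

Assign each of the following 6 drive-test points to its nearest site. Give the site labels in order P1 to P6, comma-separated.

P1 → Kappa (d²=2180.00)
P2 → Beta (d²=386.00)
P3 → Kappa (d²=3365.00)
P4 → Kappa (d²=353.00)
P5 → Alpha (d²=80.00)
P6 → Beta (d²=985.00)

Kappa, Beta, Kappa, Kappa, Alpha, Beta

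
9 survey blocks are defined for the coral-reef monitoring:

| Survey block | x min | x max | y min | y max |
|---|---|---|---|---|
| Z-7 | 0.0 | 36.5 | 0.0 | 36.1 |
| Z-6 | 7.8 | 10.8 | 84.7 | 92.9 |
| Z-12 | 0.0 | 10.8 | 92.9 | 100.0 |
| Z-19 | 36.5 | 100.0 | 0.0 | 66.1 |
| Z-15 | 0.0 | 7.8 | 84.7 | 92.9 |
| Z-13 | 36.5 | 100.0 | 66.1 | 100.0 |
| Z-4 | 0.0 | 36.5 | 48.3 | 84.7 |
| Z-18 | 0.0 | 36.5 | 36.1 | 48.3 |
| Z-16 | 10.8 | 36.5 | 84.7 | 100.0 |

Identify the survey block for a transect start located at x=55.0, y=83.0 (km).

Z-13

The point has x = 55.0 and y = 83.0.
Only Z-13 satisfies 36.5 ≤ x ≤ 100.0 and 66.1 ≤ y ≤ 100.0.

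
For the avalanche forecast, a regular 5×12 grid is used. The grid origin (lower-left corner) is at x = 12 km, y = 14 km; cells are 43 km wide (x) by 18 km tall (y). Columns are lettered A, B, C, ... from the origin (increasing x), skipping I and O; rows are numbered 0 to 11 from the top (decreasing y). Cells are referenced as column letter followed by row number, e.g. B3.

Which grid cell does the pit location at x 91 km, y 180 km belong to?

Column index: ⌊(91 − 12) / 43⌋ = ⌊1.837⌋ = 1 → column B
Row offset from origin: ⌊(180 − 14) / 18⌋ = ⌊9.222⌋ = 9 → row 2 (counted from top)

B2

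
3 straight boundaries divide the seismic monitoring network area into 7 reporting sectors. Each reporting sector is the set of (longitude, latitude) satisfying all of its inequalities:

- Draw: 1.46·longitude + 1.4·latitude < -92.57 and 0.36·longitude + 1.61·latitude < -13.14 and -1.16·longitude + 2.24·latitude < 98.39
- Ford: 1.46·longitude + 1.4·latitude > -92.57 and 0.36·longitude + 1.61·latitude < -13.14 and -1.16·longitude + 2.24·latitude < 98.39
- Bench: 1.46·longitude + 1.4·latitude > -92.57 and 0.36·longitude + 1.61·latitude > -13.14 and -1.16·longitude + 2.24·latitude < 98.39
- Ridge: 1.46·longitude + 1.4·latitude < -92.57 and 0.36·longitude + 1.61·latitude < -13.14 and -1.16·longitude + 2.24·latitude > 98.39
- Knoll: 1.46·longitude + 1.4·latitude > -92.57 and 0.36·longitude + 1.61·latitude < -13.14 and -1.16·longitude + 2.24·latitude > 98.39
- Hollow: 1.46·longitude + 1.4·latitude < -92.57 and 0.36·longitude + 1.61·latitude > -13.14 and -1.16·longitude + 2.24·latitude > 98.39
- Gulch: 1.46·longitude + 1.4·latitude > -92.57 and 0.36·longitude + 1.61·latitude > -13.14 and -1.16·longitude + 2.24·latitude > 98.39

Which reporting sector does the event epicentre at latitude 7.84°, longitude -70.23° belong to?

1.46·-70.23 + 1.4·7.84 = -91.560, which is > -92.57
0.36·-70.23 + 1.61·7.84 = -12.660, which is > -13.14
-1.16·-70.23 + 2.24·7.84 = 99.028, which is > 98.39
This sign pattern matches Gulch.

Gulch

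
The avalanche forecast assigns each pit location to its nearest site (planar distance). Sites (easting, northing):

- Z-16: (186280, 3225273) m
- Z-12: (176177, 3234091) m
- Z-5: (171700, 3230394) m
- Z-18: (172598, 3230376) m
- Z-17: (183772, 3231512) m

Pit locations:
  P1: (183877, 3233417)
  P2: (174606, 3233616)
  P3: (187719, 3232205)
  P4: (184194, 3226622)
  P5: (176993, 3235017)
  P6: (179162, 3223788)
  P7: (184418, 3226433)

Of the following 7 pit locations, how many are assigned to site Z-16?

3

P1 → Z-17
P2 → Z-12
P3 → Z-17
P4 → Z-16
P5 → Z-12
P6 → Z-16
P7 → Z-16
3 of the 7 go to Z-16.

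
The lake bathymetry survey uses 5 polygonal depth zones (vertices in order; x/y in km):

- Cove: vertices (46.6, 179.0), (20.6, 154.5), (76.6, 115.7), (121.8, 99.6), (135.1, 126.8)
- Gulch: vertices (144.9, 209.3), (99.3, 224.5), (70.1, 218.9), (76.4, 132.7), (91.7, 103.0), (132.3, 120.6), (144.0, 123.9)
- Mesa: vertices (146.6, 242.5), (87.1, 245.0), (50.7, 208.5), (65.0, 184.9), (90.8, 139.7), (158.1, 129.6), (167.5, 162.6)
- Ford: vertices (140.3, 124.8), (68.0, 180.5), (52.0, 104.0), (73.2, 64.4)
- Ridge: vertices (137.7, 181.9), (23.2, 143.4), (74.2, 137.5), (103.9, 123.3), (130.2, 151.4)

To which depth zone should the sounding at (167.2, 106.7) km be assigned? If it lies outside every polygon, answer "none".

Cast a ray rightward from (167.2, 106.7). For each polygon, the edges (by vertex number in listed order) whose endpoints lie on opposite sides of y = 106.7, where each meets that height, and whether that is right or left of the point:
Cove: 3–4 at x≈101.87 (left), 4–5 at x≈125.27 (left) → 0 crossings.
Gulch: 4–5 at x≈89.79 (left), 5–6 at x≈100.24 (left) → 0 crossings.
Mesa: no edge straddles that height → 0 crossings.
Ford: 2–3 at x≈52.56 (left), 4–1 at x≈120.19 (left) → 0 crossings.
Ridge: no edge straddles that height → 0 crossings.
All counts are even, so the point lies outside every listed polygon.

none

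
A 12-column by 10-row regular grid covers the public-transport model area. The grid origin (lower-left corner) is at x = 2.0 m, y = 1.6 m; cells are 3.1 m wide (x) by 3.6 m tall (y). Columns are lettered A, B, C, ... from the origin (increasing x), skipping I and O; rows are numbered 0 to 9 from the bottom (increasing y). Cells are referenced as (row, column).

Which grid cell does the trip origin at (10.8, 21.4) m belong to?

Column index: ⌊(10.8 − 2.0) / 3.1⌋ = ⌊2.839⌋ = 2 → column C
Row offset from origin: ⌊(21.4 − 1.6) / 3.6⌋ = ⌊5.500⌋ = 5 → row 5

(5, C)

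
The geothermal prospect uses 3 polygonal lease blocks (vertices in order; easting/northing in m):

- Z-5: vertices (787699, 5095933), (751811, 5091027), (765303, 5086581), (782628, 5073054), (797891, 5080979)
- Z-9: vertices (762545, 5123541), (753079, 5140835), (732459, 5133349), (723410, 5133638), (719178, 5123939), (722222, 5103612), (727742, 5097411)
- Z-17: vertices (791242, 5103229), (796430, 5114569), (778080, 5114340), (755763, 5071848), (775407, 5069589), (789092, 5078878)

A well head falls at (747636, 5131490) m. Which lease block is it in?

Cast a ray rightward from (747636, 5131490). For each polygon, the edges (by vertex number in listed order) whose endpoints lie on opposite sides of northing = 5131490, where each meets that height, and whether that is right or left of the point:
Z-5: no edge straddles that height → 0 crossings.
Z-9: 1–2 at easting≈758194.1 (right), 4–5 at easting≈722472.8 (left) → 1 crossing.
Z-17: no edge straddles that height → 0 crossings.
Only Z-9 has an odd count, so the point is inside Z-9.

Z-9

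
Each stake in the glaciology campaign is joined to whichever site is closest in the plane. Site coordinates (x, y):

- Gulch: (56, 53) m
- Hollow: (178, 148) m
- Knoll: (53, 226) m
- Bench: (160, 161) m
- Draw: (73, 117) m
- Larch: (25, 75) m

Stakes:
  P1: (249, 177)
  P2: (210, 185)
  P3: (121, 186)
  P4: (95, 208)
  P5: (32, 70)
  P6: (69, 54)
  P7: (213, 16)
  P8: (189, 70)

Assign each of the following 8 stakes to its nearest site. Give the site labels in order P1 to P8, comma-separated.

Hollow, Hollow, Bench, Knoll, Larch, Gulch, Hollow, Hollow

P1 → Hollow (d²=5882.00)
P2 → Hollow (d²=2393.00)
P3 → Bench (d²=2146.00)
P4 → Knoll (d²=2088.00)
P5 → Larch (d²=74.00)
P6 → Gulch (d²=170.00)
P7 → Hollow (d²=18649.00)
P8 → Hollow (d²=6205.00)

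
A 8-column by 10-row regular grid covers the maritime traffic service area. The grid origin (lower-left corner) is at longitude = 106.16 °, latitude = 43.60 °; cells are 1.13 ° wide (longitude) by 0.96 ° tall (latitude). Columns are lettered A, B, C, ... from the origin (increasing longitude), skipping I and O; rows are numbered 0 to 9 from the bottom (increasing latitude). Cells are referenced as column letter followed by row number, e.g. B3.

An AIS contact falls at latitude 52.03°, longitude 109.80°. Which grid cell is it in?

D8

Column index: ⌊(109.80 − 106.16) / 1.13⌋ = ⌊3.221⌋ = 3 → column D
Row offset from origin: ⌊(52.03 − 43.60) / 0.96⌋ = ⌊8.781⌋ = 8 → row 8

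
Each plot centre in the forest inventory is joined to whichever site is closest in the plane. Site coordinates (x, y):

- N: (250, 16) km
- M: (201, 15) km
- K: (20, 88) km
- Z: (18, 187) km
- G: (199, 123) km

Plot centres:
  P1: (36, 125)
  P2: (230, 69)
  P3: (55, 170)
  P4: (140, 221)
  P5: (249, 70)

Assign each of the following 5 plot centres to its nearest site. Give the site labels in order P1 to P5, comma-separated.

P1 → K (d²=1625.00)
P2 → N (d²=3209.00)
P3 → Z (d²=1658.00)
P4 → G (d²=13085.00)
P5 → N (d²=2917.00)

K, N, Z, G, N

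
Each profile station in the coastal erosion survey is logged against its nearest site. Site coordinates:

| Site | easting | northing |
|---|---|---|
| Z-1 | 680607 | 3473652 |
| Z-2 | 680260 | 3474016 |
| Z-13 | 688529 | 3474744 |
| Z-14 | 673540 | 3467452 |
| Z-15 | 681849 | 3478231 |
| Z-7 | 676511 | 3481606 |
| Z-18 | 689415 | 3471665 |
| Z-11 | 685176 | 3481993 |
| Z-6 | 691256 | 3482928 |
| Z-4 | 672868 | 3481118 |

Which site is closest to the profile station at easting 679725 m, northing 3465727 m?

Z-14

Squared distances to each site:
Z-1: 63583549.000; Z-2: 68993746.000; Z-13: 158816705.000; Z-14: 41229850.000; Z-15: 160861392.000; Z-7: 262472437.000; Z-18: 129155944.000; Z-11: 294296157.000; Z-6: 428838362.000; Z-4: 283901330.000.
Minimum at Z-14.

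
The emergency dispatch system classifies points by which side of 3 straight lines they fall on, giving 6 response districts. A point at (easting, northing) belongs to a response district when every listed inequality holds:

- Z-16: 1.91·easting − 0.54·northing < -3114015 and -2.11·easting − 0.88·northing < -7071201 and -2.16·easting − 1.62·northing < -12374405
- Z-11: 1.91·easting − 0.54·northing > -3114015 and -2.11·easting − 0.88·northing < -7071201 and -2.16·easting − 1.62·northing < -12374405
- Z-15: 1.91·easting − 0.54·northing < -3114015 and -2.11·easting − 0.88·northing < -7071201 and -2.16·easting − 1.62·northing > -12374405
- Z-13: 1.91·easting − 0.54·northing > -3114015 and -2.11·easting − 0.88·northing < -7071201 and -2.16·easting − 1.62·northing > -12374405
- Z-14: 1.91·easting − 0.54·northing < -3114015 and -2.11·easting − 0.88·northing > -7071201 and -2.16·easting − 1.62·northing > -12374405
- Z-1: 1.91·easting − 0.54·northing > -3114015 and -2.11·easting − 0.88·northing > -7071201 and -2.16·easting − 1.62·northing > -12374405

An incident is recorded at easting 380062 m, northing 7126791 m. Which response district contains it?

1.91·380062 − 0.54·7126791 = -3122548.720, which is < -3114015
-2.11·380062 − 0.88·7126791 = -7073506.900, which is < -7071201
-2.16·380062 − 1.62·7126791 = -12366335.340, which is > -12374405
This sign pattern matches Z-15.

Z-15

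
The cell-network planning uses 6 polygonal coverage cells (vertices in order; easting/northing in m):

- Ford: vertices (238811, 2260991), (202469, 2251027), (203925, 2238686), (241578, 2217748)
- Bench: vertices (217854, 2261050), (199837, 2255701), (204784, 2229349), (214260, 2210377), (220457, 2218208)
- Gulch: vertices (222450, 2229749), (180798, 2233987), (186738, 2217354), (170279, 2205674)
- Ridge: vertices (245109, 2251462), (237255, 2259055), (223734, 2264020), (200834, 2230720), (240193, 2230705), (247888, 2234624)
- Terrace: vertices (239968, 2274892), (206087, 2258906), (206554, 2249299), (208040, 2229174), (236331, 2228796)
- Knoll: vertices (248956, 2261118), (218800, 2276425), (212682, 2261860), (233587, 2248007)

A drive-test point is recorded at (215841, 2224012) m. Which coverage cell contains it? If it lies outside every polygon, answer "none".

Bench

Cast a ray rightward from (215841, 2224012). For each polygon, the edges (by vertex number in listed order) whose endpoints lie on opposite sides of northing = 2224012, where each meets that height, and whether that is right or left of the point:
Ford: 3–4 at easting≈230313.4 (right), 4–1 at easting≈241177.2 (right) → 2 crossings.
Bench: 3–4 at easting≈207449.7 (left), 5–1 at easting≈220104.4 (right) → 1 crossing.
Gulch: 2–3 at easting≈184360.3 (left), 4–1 at easting≈210017.8 (left) → 0 crossings.
Ridge: no edge straddles that height → 0 crossings.
Terrace: no edge straddles that height → 0 crossings.
Knoll: no edge straddles that height → 0 crossings.
Only Bench has an odd count, so the point is inside Bench.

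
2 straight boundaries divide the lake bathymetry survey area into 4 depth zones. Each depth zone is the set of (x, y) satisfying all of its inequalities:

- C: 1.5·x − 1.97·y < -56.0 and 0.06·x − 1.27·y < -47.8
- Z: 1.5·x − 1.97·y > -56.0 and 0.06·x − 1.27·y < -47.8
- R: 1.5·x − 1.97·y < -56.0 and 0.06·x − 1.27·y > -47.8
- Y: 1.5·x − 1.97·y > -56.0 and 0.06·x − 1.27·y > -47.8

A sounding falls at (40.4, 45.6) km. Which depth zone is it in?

Z

1.5·40.4 − 1.97·45.6 = -29.232, which is > -56.0
0.06·40.4 − 1.27·45.6 = -55.488, which is < -47.8
This sign pattern matches Z.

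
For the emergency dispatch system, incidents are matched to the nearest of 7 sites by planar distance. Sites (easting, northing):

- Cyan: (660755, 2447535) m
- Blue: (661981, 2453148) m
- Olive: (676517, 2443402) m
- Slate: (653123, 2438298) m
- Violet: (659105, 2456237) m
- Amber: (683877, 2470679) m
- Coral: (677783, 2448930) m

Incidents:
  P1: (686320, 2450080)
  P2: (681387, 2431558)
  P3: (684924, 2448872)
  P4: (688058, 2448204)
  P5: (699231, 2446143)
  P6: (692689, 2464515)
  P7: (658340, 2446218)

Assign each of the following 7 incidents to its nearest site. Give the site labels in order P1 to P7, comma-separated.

Coral, Olive, Coral, Coral, Coral, Amber, Cyan

P1 → Coral (d²=74202869.00)
P2 → Olive (d²=163997236.00)
P3 → Coral (d²=50997245.00)
P4 → Coral (d²=106102701.00)
P5 → Coral (d²=467784073.00)
P6 → Amber (d²=115646240.00)
P7 → Cyan (d²=7566714.00)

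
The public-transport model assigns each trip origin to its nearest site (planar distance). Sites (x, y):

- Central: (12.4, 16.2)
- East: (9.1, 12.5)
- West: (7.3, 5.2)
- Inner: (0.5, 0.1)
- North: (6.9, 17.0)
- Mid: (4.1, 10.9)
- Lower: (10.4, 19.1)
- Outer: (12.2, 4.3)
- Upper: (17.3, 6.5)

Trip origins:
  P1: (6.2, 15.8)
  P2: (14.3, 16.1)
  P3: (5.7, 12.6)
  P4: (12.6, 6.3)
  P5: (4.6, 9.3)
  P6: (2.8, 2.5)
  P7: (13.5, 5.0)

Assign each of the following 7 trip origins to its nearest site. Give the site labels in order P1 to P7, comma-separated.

P1 → North (d²=1.93)
P2 → Central (d²=3.62)
P3 → Mid (d²=5.45)
P4 → Outer (d²=4.16)
P5 → Mid (d²=2.81)
P6 → Inner (d²=11.05)
P7 → Outer (d²=2.18)

North, Central, Mid, Outer, Mid, Inner, Outer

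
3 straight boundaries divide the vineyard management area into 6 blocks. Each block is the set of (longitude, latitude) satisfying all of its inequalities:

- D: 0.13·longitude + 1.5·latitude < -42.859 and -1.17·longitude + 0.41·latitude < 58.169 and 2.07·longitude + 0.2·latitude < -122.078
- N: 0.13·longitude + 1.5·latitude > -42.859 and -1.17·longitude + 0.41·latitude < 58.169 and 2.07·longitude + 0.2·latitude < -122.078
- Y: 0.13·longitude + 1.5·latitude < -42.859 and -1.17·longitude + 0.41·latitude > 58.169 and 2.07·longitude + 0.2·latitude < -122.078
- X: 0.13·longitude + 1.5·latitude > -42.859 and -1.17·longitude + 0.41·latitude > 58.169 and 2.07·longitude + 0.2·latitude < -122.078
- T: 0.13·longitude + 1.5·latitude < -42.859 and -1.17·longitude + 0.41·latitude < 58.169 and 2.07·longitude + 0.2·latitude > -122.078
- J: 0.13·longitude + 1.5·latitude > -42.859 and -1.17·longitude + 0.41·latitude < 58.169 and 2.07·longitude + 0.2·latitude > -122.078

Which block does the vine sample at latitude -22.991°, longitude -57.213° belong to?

N

0.13·-57.213 + 1.5·-22.991 = -41.924, which is > -42.859
-1.17·-57.213 + 0.41·-22.991 = 57.513, which is < 58.169
2.07·-57.213 + 0.2·-22.991 = -123.029, which is < -122.078
This sign pattern matches N.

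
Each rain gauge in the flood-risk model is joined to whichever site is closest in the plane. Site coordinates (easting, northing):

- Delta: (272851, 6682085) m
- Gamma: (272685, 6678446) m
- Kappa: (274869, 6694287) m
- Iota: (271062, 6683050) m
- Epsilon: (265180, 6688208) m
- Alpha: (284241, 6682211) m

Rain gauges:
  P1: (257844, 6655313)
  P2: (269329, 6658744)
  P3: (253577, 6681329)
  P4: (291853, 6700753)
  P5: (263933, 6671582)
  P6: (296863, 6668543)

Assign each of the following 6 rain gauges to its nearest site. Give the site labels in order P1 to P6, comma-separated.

Gamma, Gamma, Epsilon, Kappa, Gamma, Alpha

P1 → Gamma (d²=755390970.00)
P2 → Gamma (d²=399431540.00)
P3 → Epsilon (d²=181950250.00)
P4 → Kappa (d²=330265412.00)
P5 → Gamma (d²=123712000.00)
P6 → Alpha (d²=346129108.00)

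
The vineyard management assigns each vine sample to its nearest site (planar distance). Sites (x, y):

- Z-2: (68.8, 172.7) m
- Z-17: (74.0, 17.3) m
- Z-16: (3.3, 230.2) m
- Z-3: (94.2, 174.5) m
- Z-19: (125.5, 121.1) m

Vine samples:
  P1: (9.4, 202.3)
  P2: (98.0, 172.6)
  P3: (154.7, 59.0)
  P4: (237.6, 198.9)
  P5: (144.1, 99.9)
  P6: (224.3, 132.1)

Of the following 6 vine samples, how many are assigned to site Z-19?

4

P1 → Z-16
P2 → Z-3
P3 → Z-19
P4 → Z-19
P5 → Z-19
P6 → Z-19
4 of the 6 go to Z-19.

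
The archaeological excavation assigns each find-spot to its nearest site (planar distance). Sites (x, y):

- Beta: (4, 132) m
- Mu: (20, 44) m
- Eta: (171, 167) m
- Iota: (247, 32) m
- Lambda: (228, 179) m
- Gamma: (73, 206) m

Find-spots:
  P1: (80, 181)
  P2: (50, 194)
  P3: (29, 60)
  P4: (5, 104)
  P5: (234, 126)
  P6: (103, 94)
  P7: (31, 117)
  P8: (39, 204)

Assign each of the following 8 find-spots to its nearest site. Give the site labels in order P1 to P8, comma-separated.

P1 → Gamma (d²=674.00)
P2 → Gamma (d²=673.00)
P3 → Mu (d²=337.00)
P4 → Beta (d²=785.00)
P5 → Lambda (d²=2845.00)
P6 → Mu (d²=9389.00)
P7 → Beta (d²=954.00)
P8 → Gamma (d²=1160.00)

Gamma, Gamma, Mu, Beta, Lambda, Mu, Beta, Gamma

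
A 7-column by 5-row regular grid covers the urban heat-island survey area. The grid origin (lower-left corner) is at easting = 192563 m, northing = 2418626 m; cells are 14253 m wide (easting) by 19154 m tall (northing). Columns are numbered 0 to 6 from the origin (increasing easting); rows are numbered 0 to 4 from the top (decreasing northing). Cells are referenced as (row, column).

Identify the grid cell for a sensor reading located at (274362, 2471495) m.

(2, 5)

Column index: ⌊(274362 − 192563) / 14253⌋ = ⌊5.739⌋ = 5
Row offset from origin: ⌊(2471495 − 2418626) / 19154⌋ = ⌊2.760⌋ = 2 → row 2 (counted from top)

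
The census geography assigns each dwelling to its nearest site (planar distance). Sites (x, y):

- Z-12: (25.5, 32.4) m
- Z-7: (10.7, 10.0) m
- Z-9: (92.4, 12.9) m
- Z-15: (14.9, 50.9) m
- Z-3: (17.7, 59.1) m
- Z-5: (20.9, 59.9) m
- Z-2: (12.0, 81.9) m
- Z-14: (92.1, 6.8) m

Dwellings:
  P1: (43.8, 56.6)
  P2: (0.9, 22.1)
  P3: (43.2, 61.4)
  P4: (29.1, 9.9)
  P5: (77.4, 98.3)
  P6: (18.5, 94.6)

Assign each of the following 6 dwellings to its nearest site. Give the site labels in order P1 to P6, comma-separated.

Z-5, Z-7, Z-5, Z-7, Z-2, Z-2

P1 → Z-5 (d²=535.30)
P2 → Z-7 (d²=242.45)
P3 → Z-5 (d²=499.54)
P4 → Z-7 (d²=338.57)
P5 → Z-2 (d²=4546.12)
P6 → Z-2 (d²=203.54)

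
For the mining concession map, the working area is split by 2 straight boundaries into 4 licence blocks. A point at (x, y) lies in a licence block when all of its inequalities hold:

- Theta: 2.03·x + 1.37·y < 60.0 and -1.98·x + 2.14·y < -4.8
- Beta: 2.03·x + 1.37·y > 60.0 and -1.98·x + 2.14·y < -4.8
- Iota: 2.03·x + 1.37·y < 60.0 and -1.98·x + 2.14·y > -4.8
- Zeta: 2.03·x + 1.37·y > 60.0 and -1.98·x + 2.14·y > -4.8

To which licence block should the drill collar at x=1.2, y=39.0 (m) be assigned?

Iota

2.03·1.2 + 1.37·39.0 = 55.866, which is < 60.0
-1.98·1.2 + 2.14·39.0 = 81.084, which is > -4.8
This sign pattern matches Iota.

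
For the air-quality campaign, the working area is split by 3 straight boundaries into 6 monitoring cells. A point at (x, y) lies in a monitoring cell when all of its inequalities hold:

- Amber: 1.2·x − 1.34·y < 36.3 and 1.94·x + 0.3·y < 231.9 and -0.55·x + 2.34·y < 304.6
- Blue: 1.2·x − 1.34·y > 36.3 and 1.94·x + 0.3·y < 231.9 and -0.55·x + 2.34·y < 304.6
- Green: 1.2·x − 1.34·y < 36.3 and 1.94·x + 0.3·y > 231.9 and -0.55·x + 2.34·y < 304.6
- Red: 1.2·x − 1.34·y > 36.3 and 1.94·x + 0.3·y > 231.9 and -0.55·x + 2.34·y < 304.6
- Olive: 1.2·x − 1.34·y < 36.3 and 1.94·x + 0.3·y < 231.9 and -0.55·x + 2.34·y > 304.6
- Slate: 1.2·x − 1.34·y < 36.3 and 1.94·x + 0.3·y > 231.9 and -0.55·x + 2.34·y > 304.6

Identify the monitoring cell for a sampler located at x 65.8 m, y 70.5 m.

Amber

1.2·65.8 − 1.34·70.5 = -15.510, which is < 36.3
1.94·65.8 + 0.3·70.5 = 148.802, which is < 231.9
-0.55·65.8 + 2.34·70.5 = 128.780, which is < 304.6
This sign pattern matches Amber.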